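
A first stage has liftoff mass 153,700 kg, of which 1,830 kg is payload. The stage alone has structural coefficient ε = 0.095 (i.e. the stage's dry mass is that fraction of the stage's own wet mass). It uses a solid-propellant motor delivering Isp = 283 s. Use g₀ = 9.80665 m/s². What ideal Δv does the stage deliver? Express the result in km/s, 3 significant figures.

Δv ≈ 6.23 km/s

Stage wet mass = m₀ − payload = 153,700 − 1,830 = 151,870 kg.
Stage dry mass = ε × stage wet mass = 0.095 × 151,870 = 14,427.7 kg.
Burnout mass m_f = stage dry + payload = 14,427.7 + 1,830 = 16,257.7 kg.
v_e = Isp · g₀ = 283 × 9.80665 = 2775.3 m/s.
Using Δv = v_e ln(m₀/m_f): Δv = v_e · ln(153,700/16,257.7) = 2775.3 × ln(9.454) = 2775.3 × 2.2464 ≈ 6234 m/s.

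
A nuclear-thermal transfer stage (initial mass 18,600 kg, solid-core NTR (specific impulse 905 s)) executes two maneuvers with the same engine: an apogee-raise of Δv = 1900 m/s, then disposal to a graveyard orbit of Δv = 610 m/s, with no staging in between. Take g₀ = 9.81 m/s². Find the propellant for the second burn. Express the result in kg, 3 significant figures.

v_e = Isp · g₀ = 905 × 9.81 = 8878.1 m/s.
After the first burn: m = 18600 × exp(−1900/8878.1) = 18600 × 0.80734 = 15,016.5 kg.
After the second burn: m = 15,016.5 × exp(−610/8878.1) = 15,016.5 × 0.93360 = 14,019.4 kg.
Second-burn propellant = 15,016.5 − 14,019.4 = 997.1 kg.

propellant for the second burn ≈ 997 kg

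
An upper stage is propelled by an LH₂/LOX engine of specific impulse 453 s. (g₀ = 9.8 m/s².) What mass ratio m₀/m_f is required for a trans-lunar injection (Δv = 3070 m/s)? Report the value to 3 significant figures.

v_e = Isp · g₀ = 453 × 9.8 = 4439.4 m/s.
By the Tsiolkovsky rocket equation, m₀/m_f = exp(Δv / v_e) = exp(3070 / 4439.4) = exp(0.6915) = 1.9968.

mass ratio ≈ 2.00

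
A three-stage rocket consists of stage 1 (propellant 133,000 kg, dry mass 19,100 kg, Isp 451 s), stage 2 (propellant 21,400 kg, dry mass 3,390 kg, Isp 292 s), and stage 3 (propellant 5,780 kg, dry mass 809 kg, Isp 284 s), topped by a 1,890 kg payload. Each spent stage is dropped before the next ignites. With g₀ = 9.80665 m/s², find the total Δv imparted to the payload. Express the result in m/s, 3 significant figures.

Δv ≈ 11700 m/s

Ignition mass of stage 1 = 133,000+19,100 + 21,400+3,390 + 5,780+809 + 1,890 = 185,369 kg.
Stage 1: m₀ = 185,369 kg, m_f = 185,369 − 133,000 = 52,369 kg; Δv = 451×9.80665×ln(3.54) = 4422.8×1.2640 ≈ 5591 m/s.
Stage 2: m₀ = 33,269 kg, m_f = 33,269 − 21,400 = 11,869 kg; Δv = 292×9.80665×ln(2.803) = 2863.5×1.0307 ≈ 2951 m/s.
Stage 3: m₀ = 8,479 kg, m_f = 8,479 − 5,780 = 2,699 kg; Δv = 284×9.80665×ln(3.142) = 2785.1×1.1447 ≈ 3188 m/s.
Total Δv = 5591 + 2951 + 3188 = 11730 m/s.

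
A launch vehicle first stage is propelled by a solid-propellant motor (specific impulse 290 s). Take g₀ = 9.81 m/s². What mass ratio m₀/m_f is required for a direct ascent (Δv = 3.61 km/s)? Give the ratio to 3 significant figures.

mass ratio ≈ 3.56

v_e = Isp · g₀ = 290 × 9.81 = 2844.9 m/s.
Rocket equation: m₀/m_f = exp(Δv / v_e) = exp(3610 / 2844.9) = exp(1.2689) = 3.5571.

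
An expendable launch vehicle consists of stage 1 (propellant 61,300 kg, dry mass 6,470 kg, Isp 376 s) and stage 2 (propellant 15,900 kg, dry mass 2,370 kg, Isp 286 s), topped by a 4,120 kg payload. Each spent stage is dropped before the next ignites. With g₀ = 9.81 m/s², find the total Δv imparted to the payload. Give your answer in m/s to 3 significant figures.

Ignition mass of stage 1 = 61,300+6,470 + 15,900+2,370 + 4,120 = 90,160 kg.
Stage 1: m₀ = 90,160 kg, m_f = 90,160 − 61,300 = 28,860 kg; Δv = 376×9.81×ln(3.124) = 3688.6×1.1391 ≈ 4202 m/s.
Stage 2: m₀ = 22,390 kg, m_f = 22,390 − 15,900 = 6,490 kg; Δv = 286×9.81×ln(3.45) = 2805.7×1.2384 ≈ 3474 m/s.
Total Δv = 4202 + 3474 = 7676 m/s.

Δv ≈ 7680 m/s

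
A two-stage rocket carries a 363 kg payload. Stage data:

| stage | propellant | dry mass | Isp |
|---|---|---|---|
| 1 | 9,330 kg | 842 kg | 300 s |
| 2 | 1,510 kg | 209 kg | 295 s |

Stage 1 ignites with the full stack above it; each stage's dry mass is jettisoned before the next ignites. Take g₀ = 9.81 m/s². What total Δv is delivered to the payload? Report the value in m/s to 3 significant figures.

Ignition mass of stage 1 = 9,330+842 + 1,510+209 + 363 = 12,254 kg.
Stage 1: m₀ = 12,254 kg, m_f = 12,254 − 9,330 = 2,924 kg; Δv = 300×9.81×ln(4.191) = 2943.0×1.4329 ≈ 4217 m/s.
Stage 2: m₀ = 2,082 kg, m_f = 2,082 − 1,510 = 572 kg; Δv = 295×9.81×ln(3.64) = 2894.0×1.2919 ≈ 3739 m/s.
Total Δv = 4217 + 3739 = 7956 m/s.

Δv ≈ 7960 m/s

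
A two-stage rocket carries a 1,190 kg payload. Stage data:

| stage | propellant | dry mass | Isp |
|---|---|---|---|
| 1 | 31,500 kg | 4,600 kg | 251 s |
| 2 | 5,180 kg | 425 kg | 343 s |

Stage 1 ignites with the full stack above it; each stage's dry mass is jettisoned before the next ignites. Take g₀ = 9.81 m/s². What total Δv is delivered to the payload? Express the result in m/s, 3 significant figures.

Δv ≈ 8100 m/s

Ignition mass of stage 1 = 31,500+4,600 + 5,180+425 + 1,190 = 42,895 kg.
Stage 1: m₀ = 42,895 kg, m_f = 42,895 − 31,500 = 11,395 kg; Δv = 251×9.81×ln(3.764) = 2462.3×1.3256 ≈ 3264 m/s.
Stage 2: m₀ = 6,795 kg, m_f = 6,795 − 5,180 = 1,615 kg; Δv = 343×9.81×ln(4.207) = 3364.8×1.4369 ≈ 4835 m/s.
Total Δv = 3264 + 4835 = 8099 m/s.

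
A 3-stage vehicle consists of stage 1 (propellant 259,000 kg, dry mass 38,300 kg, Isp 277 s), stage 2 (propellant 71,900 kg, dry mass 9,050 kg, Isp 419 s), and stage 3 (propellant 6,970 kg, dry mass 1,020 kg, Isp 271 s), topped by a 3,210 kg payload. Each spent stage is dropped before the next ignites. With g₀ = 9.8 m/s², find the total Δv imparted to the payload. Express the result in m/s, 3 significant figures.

Ignition mass of stage 1 = 259,000+38,300 + 71,900+9,050 + 6,970+1,020 + 3,210 = 389,450 kg.
Stage 1: m₀ = 389,450 kg, m_f = 389,450 − 259,000 = 130,450 kg; Δv = 277×9.8×ln(2.985) = 2714.6×1.0937 ≈ 2969 m/s.
Stage 2: m₀ = 92,150 kg, m_f = 92,150 − 71,900 = 20,250 kg; Δv = 419×9.8×ln(4.551) = 4106.2×1.5153 ≈ 6222 m/s.
Stage 3: m₀ = 11,200 kg, m_f = 11,200 − 6,970 = 4,230 kg; Δv = 271×9.8×ln(2.648) = 2655.8×0.9737 ≈ 2586 m/s.
Total Δv = 2969 + 6222 + 2586 = 11777 m/s.

Δv ≈ 11800 m/s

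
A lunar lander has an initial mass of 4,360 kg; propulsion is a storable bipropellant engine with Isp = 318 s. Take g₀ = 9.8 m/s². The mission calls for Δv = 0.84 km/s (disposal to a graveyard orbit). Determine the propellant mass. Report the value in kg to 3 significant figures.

v_e = Isp · g₀ = 318 × 9.8 = 3116.4 m/s.
m₀/m_f = exp(Δv / v_e) = exp(840 / 3116.4) = exp(0.2695) = 1.3094.
m_f = 4,360 / 1.3094 = 3,329.77 kg, so propellant = m₀ − m_f = 4,360 − 3,329.77 = 1,030.23 kg.

propellant mass ≈ 1030 kg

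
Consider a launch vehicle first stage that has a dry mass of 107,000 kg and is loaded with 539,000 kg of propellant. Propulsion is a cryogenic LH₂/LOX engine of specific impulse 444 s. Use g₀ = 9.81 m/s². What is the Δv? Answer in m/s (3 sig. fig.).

Δv ≈ 7830 m/s

v_e = Isp · g₀ = 444 × 9.81 = 4355.6 m/s.
m₀ = m_dry + m_prop = 107,000 + 539,000 = 646,000 kg.
Δv = v_e · ln(m₀/m_f) = 4355.6 × ln(6.037) = 4355.6 × 1.7980 ≈ 7831.3 m/s.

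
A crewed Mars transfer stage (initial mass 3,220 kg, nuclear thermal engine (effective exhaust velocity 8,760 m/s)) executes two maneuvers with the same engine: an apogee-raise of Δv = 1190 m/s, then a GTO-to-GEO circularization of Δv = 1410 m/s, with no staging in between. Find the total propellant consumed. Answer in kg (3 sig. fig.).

After the first burn: m = 3220 × exp(−1190/8760.0) = 3220 × 0.87298 = 2,811 kg.
After the second burn: m = 2,811 × exp(−1410/8760.0) = 2,811 × 0.85133 = 2,393.09 kg.
Total propellant = m₀ − m_final = 3220 − 2,393.09 = 826.91 kg.

total propellant consumed ≈ 827 kg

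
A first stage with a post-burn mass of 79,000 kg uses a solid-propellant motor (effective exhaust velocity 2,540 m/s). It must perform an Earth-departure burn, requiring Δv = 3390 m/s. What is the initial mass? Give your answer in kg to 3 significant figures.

m₀/m_f = exp(Δv / v_e) = exp(3390 / 2540.0) = exp(1.3346) = 3.7986.
m₀ = m_f × 3.7986 = 79,000 × 3.7986 = 300,089 kg.

initial mass ≈ 300000 kg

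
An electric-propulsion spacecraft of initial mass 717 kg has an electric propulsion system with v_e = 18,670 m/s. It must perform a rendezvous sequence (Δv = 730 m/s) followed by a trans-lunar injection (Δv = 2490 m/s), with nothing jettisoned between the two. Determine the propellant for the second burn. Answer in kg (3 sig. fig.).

propellant for the second burn ≈ 86.1 kg

After the first burn: m = 717 × exp(−730/18670.0) = 717 × 0.96165 = 689.503 kg.
After the second burn: m = 689.503 × exp(−2490/18670.0) = 689.503 × 0.87514 = 603.412 kg.
Second-burn propellant = 689.503 − 603.412 = 86.091 kg.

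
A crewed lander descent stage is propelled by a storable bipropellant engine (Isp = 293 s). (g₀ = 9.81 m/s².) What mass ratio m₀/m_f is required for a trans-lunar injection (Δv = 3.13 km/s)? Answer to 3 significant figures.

mass ratio ≈ 2.97

v_e = Isp · g₀ = 293 × 9.81 = 2874.3 m/s.
By the Tsiolkovsky rocket equation, m₀/m_f = exp(Δv / v_e) = exp(3130 / 2874.3) = exp(1.0889) = 2.9712.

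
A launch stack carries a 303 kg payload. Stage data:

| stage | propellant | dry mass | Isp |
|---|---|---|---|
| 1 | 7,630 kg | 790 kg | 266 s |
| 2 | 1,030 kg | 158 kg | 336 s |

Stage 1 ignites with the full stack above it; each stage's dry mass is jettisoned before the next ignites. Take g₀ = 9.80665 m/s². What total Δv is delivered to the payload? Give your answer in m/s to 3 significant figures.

Ignition mass of stage 1 = 7,630+790 + 1,030+158 + 303 = 9,911 kg.
Stage 1: m₀ = 9,911 kg, m_f = 9,911 − 7,630 = 2,281 kg; Δv = 266×9.80665×ln(4.345) = 2608.6×1.4690 ≈ 3832 m/s.
Stage 2: m₀ = 1,491 kg, m_f = 1,491 − 1,030 = 461 kg; Δv = 336×9.80665×ln(3.234) = 3295.0×1.1738 ≈ 3868 m/s.
Total Δv = 3832 + 3868 = 7700 m/s.

Δv ≈ 7700 m/s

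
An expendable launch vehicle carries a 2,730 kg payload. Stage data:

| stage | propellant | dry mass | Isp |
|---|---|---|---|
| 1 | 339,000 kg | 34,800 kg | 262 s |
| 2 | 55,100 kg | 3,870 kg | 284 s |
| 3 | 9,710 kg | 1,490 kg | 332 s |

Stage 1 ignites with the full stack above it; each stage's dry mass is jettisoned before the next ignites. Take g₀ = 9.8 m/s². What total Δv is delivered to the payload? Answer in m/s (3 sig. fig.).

Δv ≈ 11500 m/s

Ignition mass of stage 1 = 339,000+34,800 + 55,100+3,870 + 9,710+1,490 + 2,730 = 446,700 kg.
Stage 1: m₀ = 446,700 kg, m_f = 446,700 − 339,000 = 107,700 kg; Δv = 262×9.8×ln(4.148) = 2567.6×1.4225 ≈ 3653 m/s.
Stage 2: m₀ = 72,900 kg, m_f = 72,900 − 55,100 = 17,800 kg; Δv = 284×9.8×ln(4.096) = 2783.2×1.4099 ≈ 3924 m/s.
Stage 3: m₀ = 13,930 kg, m_f = 13,930 − 9,710 = 4,220 kg; Δv = 332×9.8×ln(3.301) = 3253.6×1.1942 ≈ 3885 m/s.
Total Δv = 3653 + 3924 + 3885 = 11462 m/s.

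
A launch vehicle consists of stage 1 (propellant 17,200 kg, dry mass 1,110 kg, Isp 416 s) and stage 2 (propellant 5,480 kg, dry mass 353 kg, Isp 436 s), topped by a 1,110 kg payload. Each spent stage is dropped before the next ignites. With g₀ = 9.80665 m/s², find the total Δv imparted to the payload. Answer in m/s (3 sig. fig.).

Δv ≈ 11300 m/s

Ignition mass of stage 1 = 17,200+1,110 + 5,480+353 + 1,110 = 25,253 kg.
Stage 1: m₀ = 25,253 kg, m_f = 25,253 − 17,200 = 8,053 kg; Δv = 416×9.80665×ln(3.136) = 4079.6×1.1429 ≈ 4663 m/s.
Stage 2: m₀ = 6,943 kg, m_f = 6,943 − 5,480 = 1,463 kg; Δv = 436×9.80665×ln(4.746) = 4275.7×1.5572 ≈ 6658 m/s.
Total Δv = 4663 + 6658 = 11321 m/s.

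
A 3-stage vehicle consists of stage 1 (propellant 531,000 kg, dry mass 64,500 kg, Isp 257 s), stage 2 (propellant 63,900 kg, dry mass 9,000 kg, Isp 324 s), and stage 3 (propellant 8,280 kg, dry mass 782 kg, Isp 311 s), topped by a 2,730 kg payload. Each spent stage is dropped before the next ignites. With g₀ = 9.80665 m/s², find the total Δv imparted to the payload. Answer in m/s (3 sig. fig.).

Ignition mass of stage 1 = 531,000+64,500 + 63,900+9,000 + 8,280+782 + 2,730 = 680,192 kg.
Stage 1: m₀ = 680,192 kg, m_f = 680,192 − 531,000 = 149,192 kg; Δv = 257×9.80665×ln(4.559) = 2520.3×1.5171 ≈ 3824 m/s.
Stage 2: m₀ = 84,692 kg, m_f = 84,692 − 63,900 = 20,792 kg; Δv = 324×9.80665×ln(4.073) = 3177.4×1.4045 ≈ 4462 m/s.
Stage 3: m₀ = 11,792 kg, m_f = 11,792 − 8,280 = 3,512 kg; Δv = 311×9.80665×ln(3.358) = 3049.9×1.2112 ≈ 3694 m/s.
Total Δv = 3824 + 4462 + 3694 = 11980 m/s.

Δv ≈ 12000 m/s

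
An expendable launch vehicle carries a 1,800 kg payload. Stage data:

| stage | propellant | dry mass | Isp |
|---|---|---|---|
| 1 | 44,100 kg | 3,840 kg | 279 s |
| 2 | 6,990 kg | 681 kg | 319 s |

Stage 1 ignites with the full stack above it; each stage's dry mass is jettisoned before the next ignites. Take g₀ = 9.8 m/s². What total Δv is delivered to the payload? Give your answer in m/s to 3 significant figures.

Δv ≈ 8180 m/s

Ignition mass of stage 1 = 44,100+3,840 + 6,990+681 + 1,800 = 57,411 kg.
Stage 1: m₀ = 57,411 kg, m_f = 57,411 − 44,100 = 13,311 kg; Δv = 279×9.8×ln(4.313) = 2734.2×1.4616 ≈ 3996 m/s.
Stage 2: m₀ = 9,471 kg, m_f = 9,471 − 6,990 = 2,481 kg; Δv = 319×9.8×ln(3.817) = 3126.2×1.3396 ≈ 4188 m/s.
Total Δv = 3996 + 4188 = 8184 m/s.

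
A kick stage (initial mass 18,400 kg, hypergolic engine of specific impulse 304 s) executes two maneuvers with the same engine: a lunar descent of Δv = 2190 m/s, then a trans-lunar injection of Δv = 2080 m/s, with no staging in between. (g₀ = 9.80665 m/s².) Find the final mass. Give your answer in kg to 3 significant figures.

v_e = Isp · g₀ = 304 × 9.80665 = 2981.2 m/s.
After the first burn: m = 18400 × exp(−2190/2981.2) = 18400 × 0.47970 = 8,826.48 kg.
After the second burn: m = 8,826.48 × exp(−2080/2981.2) = 8,826.48 × 0.49773 = 4,393.2 kg.

final mass ≈ 4390 kg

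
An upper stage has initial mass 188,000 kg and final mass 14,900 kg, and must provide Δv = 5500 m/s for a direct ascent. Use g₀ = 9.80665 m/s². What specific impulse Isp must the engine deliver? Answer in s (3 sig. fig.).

Isp ≈ 221 s

ln(m₀/m_f) = ln(188000/14900) = ln(12.62) = 2.5351.
Using Δv = v_e ln(m₀/m_f): v_e = Δv / ln(m₀/m_f) = 5500 / 2.5351 = 2169.6 m/s.
Isp = v_e / g₀ = 2169.6 / 9.80665 = 221.2 s.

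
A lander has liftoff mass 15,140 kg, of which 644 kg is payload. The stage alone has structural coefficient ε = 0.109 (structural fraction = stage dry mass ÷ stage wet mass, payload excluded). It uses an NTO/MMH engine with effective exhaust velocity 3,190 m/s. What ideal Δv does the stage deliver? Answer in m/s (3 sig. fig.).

Stage wet mass = m₀ − payload = 15,140 − 644 = 14,496 kg.
Stage dry mass = ε × stage wet mass = 0.109 × 14,496 = 1,580.06 kg.
Burnout mass m_f = stage dry + payload = 1,580.06 + 644 = 2,224.06 kg.
Δv = v_e · ln(15,140/2,224.06) = 3190.0 × ln(6.807) = 3190.0 × 1.9180 ≈ 6118 m/s.

Δv ≈ 6120 m/s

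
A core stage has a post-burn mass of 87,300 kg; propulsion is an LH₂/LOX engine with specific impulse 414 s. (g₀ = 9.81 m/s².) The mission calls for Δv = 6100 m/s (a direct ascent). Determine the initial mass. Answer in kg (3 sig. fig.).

v_e = Isp · g₀ = 414 × 9.81 = 4061.3 m/s.
Rocket equation: m₀/m_f = exp(Δv / v_e) = exp(6100 / 4061.3) = exp(1.5020) = 4.4905.
m₀ = m_f × 4.4905 = 87,300 × 4.4905 = 392,021 kg.

initial mass ≈ 392000 kg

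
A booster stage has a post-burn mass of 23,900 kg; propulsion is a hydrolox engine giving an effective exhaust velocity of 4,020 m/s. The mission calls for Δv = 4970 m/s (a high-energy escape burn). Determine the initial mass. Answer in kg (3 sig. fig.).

Using Δv = v_e ln(m₀/m_f): m₀/m_f = exp(Δv / v_e) = exp(4970 / 4020.0) = exp(1.2363) = 3.4429.
m₀ = m_f × 3.4429 = 23,900 × 3.4429 = 82,285.3 kg.

initial mass ≈ 82300 kg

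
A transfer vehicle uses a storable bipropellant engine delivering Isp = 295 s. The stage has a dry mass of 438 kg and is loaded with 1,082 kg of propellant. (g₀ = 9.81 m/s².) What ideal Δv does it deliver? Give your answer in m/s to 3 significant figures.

v_e = Isp · g₀ = 295 × 9.81 = 2894.0 m/s.
m₀ = m_dry + m_prop = 438 + 1,082 = 1,520 kg.
Rocket equation: Δv = v_e · ln(m₀/m_f) = 2894.0 × ln(3.47) = 2894.0 × 1.2442 ≈ 3600.8 m/s.

Δv ≈ 3600 m/s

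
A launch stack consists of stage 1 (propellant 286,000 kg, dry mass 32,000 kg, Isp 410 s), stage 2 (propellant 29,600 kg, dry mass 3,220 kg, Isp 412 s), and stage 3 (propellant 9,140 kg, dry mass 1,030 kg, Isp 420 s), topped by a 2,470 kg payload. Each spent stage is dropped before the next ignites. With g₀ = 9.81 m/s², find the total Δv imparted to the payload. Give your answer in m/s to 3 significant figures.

Ignition mass of stage 1 = 286,000+32,000 + 29,600+3,220 + 9,140+1,030 + 2,470 = 363,460 kg.
Stage 1: m₀ = 363,460 kg, m_f = 363,460 − 286,000 = 77,460 kg; Δv = 410×9.81×ln(4.692) = 4022.1×1.5459 ≈ 6218 m/s.
Stage 2: m₀ = 45,460 kg, m_f = 45,460 − 29,600 = 15,860 kg; Δv = 412×9.81×ln(2.866) = 4041.7×1.0530 ≈ 4256 m/s.
Stage 3: m₀ = 12,640 kg, m_f = 12,640 − 9,140 = 3,500 kg; Δv = 420×9.81×ln(3.611) = 4120.2×1.2841 ≈ 5291 m/s.
Total Δv = 6218 + 4256 + 5291 = 15765 m/s.

Δv ≈ 15800 m/s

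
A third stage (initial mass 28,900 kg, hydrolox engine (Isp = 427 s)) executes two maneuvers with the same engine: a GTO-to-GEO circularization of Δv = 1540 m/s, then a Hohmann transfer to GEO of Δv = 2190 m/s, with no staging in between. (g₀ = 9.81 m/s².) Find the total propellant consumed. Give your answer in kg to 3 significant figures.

v_e = Isp · g₀ = 427 × 9.81 = 4188.9 m/s.
After the first burn: m = 28900 × exp(−1540/4188.9) = 28900 × 0.69237 = 20,009.5 kg.
After the second burn: m = 20,009.5 × exp(−2190/4188.9) = 20,009.5 × 0.59285 = 11,862.6 kg.
Total propellant = m₀ − m_final = 28900 − 11,862.6 = 17,037.4 kg.

total propellant consumed ≈ 17000 kg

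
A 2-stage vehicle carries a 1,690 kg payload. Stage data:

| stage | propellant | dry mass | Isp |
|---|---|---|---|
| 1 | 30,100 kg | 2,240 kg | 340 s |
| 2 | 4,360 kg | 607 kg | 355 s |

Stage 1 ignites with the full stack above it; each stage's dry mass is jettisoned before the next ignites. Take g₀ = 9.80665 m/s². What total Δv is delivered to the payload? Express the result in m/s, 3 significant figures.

Ignition mass of stage 1 = 30,100+2,240 + 4,360+607 + 1,690 = 38,997 kg.
Stage 1: m₀ = 38,997 kg, m_f = 38,997 − 30,100 = 8,897 kg; Δv = 340×9.80665×ln(4.383) = 3334.3×1.4778 ≈ 4927 m/s.
Stage 2: m₀ = 6,657 kg, m_f = 6,657 − 4,360 = 2,297 kg; Δv = 355×9.80665×ln(2.898) = 3481.4×1.0641 ≈ 3704 m/s.
Total Δv = 4927 + 3704 = 8631 m/s.

Δv ≈ 8630 m/s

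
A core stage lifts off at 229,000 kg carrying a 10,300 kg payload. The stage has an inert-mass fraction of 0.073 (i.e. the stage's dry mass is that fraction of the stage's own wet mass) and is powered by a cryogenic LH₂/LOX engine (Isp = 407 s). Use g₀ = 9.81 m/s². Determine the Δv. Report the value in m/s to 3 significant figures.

Δv ≈ 8650 m/s

Stage wet mass = m₀ − payload = 229,000 − 10,300 = 218,700 kg.
Stage dry mass = ε × stage wet mass = 0.073 × 218,700 = 15,965.1 kg.
Burnout mass m_f = stage dry + payload = 15,965.1 + 10,300 = 26,265.1 kg.
v_e = Isp · g₀ = 407 × 9.81 = 3992.7 m/s.
From the ideal rocket equation, Δv = v_e · ln(229,000/26,265.1) = 3992.7 × ln(8.719) = 3992.7 × 2.1655 ≈ 8646 m/s.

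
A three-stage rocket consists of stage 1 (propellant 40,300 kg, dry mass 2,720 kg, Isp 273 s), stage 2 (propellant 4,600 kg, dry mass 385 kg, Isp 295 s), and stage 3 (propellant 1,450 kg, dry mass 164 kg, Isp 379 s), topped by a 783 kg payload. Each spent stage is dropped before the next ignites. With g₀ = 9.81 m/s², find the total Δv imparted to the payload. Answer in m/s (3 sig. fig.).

Δv ≈ 10600 m/s

Ignition mass of stage 1 = 40,300+2,720 + 4,600+385 + 1,450+164 + 783 = 50,402 kg.
Stage 1: m₀ = 50,402 kg, m_f = 50,402 − 40,300 = 10,102 kg; Δv = 273×9.81×ln(4.989) = 2678.1×1.6073 ≈ 4305 m/s.
Stage 2: m₀ = 7,382 kg, m_f = 7,382 − 4,600 = 2,782 kg; Δv = 295×9.81×ln(2.653) = 2894.0×0.9759 ≈ 2824 m/s.
Stage 3: m₀ = 2,397 kg, m_f = 2,397 − 1,450 = 947 kg; Δv = 379×9.81×ln(2.531) = 3718.0×0.9287 ≈ 3453 m/s.
Total Δv = 4305 + 2824 + 3453 = 10582 m/s.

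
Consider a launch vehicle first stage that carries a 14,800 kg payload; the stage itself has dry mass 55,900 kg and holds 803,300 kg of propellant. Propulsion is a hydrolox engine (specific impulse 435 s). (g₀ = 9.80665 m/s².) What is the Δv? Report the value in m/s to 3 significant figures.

v_e = Isp · g₀ = 435 × 9.80665 = 4265.9 m/s.
m₀ = payload + dry + propellant = 14,800 + 55,900 + 803,300 = 874,000 kg.
m_f = payload + dry = 14,800 + 55,900 = 70,700 kg.
Rocket equation: Δv = v_e · ln(m₀/m_f) = 4265.9 × ln(12.36) = 4265.9 × 2.5146 ≈ 10727.2 m/s.

Δv ≈ 10700 m/s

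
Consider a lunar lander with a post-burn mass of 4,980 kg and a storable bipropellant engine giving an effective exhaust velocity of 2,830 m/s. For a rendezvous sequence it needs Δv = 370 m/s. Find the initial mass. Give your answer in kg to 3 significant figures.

initial mass ≈ 5680 kg

m₀/m_f = exp(Δv / v_e) = exp(370 / 2830.0) = exp(0.1307) = 1.1397.
m₀ = m_f × 1.1397 = 4,980 × 1.1397 = 5,675.71 kg.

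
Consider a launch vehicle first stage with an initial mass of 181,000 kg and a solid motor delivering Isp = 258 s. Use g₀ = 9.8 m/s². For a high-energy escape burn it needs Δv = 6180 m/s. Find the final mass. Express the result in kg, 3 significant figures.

v_e = Isp · g₀ = 258 × 9.8 = 2528.4 m/s.
m₀/m_f = exp(Δv / v_e) = exp(6180 / 2528.4) = exp(2.4442) = 11.5217.
m_f = m₀ / 11.5217 = 181,000 / 11.5217 = 15,709.5 kg.

final mass ≈ 15700 kg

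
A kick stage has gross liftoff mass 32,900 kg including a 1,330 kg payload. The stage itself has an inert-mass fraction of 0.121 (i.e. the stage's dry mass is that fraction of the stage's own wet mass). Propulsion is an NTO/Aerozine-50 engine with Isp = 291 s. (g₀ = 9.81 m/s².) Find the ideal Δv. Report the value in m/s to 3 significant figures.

Stage wet mass = m₀ − payload = 32,900 − 1,330 = 31,570 kg.
Stage dry mass = ε × stage wet mass = 0.121 × 31,570 = 3,819.97 kg.
Burnout mass m_f = stage dry + payload = 3,819.97 + 1,330 = 5,149.97 kg.
v_e = Isp · g₀ = 291 × 9.81 = 2854.7 m/s.
Using Δv = v_e ln(m₀/m_f): Δv = v_e · ln(32,900/5,149.97) = 2854.7 × ln(6.388) = 2854.7 × 1.8545 ≈ 5294 m/s.

Δv ≈ 5290 m/s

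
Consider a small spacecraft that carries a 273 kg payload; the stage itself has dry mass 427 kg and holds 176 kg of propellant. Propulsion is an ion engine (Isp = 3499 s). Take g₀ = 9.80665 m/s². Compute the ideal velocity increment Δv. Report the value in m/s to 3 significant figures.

Δv ≈ 7700 m/s

v_e = Isp · g₀ = 3499 × 9.80665 = 34313.5 m/s.
m₀ = payload + dry + propellant = 273 + 427 + 176 = 876 kg.
m_f = payload + dry = 273 + 427 = 700 kg.
Δv = v_e · ln(m₀/m_f) = 34313.5 × ln(1.251) = 34313.5 × 0.2243 ≈ 7696.0 m/s.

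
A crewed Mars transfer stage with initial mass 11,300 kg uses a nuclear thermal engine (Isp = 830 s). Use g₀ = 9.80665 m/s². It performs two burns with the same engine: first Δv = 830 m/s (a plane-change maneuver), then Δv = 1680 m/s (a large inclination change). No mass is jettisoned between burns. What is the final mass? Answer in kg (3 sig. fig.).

final mass ≈ 8300 kg

v_e = Isp · g₀ = 830 × 9.80665 = 8139.5 m/s.
After the first burn: m = 11300 × exp(−830/8139.5) = 11300 × 0.90306 = 10,204.6 kg.
After the second burn: m = 10,204.6 × exp(−1680/8139.5) = 10,204.6 × 0.81351 = 8,301.54 kg.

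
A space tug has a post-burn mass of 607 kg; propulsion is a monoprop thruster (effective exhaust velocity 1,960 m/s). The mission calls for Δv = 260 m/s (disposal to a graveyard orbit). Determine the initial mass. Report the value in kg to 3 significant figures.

Rocket equation: m₀/m_f = exp(Δv / v_e) = exp(260 / 1960.0) = exp(0.1327) = 1.1419.
m₀ = m_f × 1.1419 = 607 × 1.1419 = 693.133 kg.

initial mass ≈ 693 kg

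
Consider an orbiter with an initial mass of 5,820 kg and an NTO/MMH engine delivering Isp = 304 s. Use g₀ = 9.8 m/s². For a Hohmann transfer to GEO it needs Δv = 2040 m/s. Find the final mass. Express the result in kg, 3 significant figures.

v_e = Isp · g₀ = 304 × 9.8 = 2979.2 m/s.
By the Tsiolkovsky rocket equation, m₀/m_f = exp(Δv / v_e) = exp(2040 / 2979.2) = exp(0.6847) = 1.9833.
m_f = m₀ / 1.9833 = 5,820 / 1.9833 = 2,934.5 kg.

final mass ≈ 2930 kg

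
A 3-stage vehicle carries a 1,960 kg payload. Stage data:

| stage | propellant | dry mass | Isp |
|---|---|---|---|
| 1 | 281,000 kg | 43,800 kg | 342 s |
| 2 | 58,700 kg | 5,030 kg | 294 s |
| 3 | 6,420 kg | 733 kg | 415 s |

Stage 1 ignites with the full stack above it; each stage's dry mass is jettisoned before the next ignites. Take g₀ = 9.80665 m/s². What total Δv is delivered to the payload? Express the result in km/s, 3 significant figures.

Ignition mass of stage 1 = 281,000+43,800 + 58,700+5,030 + 6,420+733 + 1,960 = 397,643 kg.
Stage 1: m₀ = 397,643 kg, m_f = 397,643 − 281,000 = 116,643 kg; Δv = 342×9.80665×ln(3.409) = 3353.9×1.2264 ≈ 4113 m/s.
Stage 2: m₀ = 72,843 kg, m_f = 72,843 − 58,700 = 14,143 kg; Δv = 294×9.80665×ln(5.15) = 2883.2×1.6391 ≈ 4726 m/s.
Stage 3: m₀ = 9,113 kg, m_f = 9,113 − 6,420 = 2,693 kg; Δv = 415×9.80665×ln(3.384) = 4069.8×1.2190 ≈ 4961 m/s.
Total Δv = 4113 + 4726 + 4961 = 13800 m/s.

Δv ≈ 13.8 km/s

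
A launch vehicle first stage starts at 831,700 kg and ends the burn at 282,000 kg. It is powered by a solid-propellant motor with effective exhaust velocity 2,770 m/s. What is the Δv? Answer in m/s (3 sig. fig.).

Δv ≈ 3000 m/s

Δv = v_e · ln(m₀/m_f) = 2770.0 × ln(2.949) = 2770.0 × 1.0816 ≈ 2995.9 m/s.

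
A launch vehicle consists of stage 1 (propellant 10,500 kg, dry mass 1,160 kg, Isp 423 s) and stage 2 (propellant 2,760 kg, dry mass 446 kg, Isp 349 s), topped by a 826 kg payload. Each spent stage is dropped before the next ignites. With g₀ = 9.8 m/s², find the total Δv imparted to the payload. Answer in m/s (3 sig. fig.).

Ignition mass of stage 1 = 10,500+1,160 + 2,760+446 + 826 = 15,692 kg.
Stage 1: m₀ = 15,692 kg, m_f = 15,692 − 10,500 = 5,192 kg; Δv = 423×9.8×ln(3.022) = 4145.4×1.1060 ≈ 4585 m/s.
Stage 2: m₀ = 4,032 kg, m_f = 4,032 − 2,760 = 1,272 kg; Δv = 349×9.8×ln(3.17) = 3420.2×1.1537 ≈ 3946 m/s.
Total Δv = 4585 + 3946 = 8531 m/s.

Δv ≈ 8530 m/s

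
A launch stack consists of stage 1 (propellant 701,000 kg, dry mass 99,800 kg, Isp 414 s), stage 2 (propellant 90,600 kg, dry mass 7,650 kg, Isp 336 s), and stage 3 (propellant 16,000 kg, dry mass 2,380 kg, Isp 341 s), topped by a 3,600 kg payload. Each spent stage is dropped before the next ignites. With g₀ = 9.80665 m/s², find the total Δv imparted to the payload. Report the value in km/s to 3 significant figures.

Δv ≈ 14.8 km/s

Ignition mass of stage 1 = 701,000+99,800 + 90,600+7,650 + 16,000+2,380 + 3,600 = 921,030 kg.
Stage 1: m₀ = 921,030 kg, m_f = 921,030 − 701,000 = 220,030 kg; Δv = 414×9.80665×ln(4.186) = 4060.0×1.4317 ≈ 5813 m/s.
Stage 2: m₀ = 120,230 kg, m_f = 120,230 − 90,600 = 29,630 kg; Δv = 336×9.80665×ln(4.058) = 3295.0×1.4006 ≈ 4615 m/s.
Stage 3: m₀ = 21,980 kg, m_f = 21,980 − 16,000 = 5,980 kg; Δv = 341×9.80665×ln(3.676) = 3344.1×1.3017 ≈ 4353 m/s.
Total Δv = 5813 + 4615 + 4353 = 14781 m/s.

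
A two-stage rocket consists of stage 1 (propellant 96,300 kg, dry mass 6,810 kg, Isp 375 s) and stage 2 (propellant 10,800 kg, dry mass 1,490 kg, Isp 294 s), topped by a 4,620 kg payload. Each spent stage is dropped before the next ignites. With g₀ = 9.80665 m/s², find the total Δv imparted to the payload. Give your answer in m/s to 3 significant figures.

Δv ≈ 8900 m/s

Ignition mass of stage 1 = 96,300+6,810 + 10,800+1,490 + 4,620 = 120,020 kg.
Stage 1: m₀ = 120,020 kg, m_f = 120,020 − 96,300 = 23,720 kg; Δv = 375×9.80665×ln(5.06) = 3677.5×1.6213 ≈ 5962 m/s.
Stage 2: m₀ = 16,910 kg, m_f = 16,910 − 10,800 = 6,110 kg; Δv = 294×9.80665×ln(2.768) = 2883.2×1.0180 ≈ 2935 m/s.
Total Δv = 5962 + 2935 = 8897 m/s.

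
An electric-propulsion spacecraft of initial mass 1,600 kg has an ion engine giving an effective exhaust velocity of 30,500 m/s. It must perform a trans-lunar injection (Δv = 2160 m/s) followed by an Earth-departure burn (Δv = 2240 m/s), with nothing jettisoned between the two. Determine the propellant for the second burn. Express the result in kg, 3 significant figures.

propellant for the second burn ≈ 106 kg

After the first burn: m = 1600 × exp(−2160/30500.0) = 1600 × 0.93163 = 1,490.61 kg.
After the second burn: m = 1,490.61 × exp(−2240/30500.0) = 1,490.61 × 0.92919 = 1,385.06 kg.
Second-burn propellant = 1,490.61 − 1,385.06 = 105.55 kg.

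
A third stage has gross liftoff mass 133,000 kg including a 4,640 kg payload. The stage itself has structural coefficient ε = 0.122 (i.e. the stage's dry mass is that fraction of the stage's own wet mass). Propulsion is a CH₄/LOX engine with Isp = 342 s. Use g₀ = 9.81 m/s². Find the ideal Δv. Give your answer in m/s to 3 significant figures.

Δv ≈ 6310 m/s

Stage wet mass = m₀ − payload = 133,000 − 4,640 = 128,360 kg.
Stage dry mass = ε × stage wet mass = 0.122 × 128,360 = 15,659.9 kg.
Burnout mass m_f = stage dry + payload = 15,659.9 + 4,640 = 20,299.9 kg.
v_e = Isp · g₀ = 342 × 9.81 = 3355.0 m/s.
From the ideal rocket equation, Δv = v_e · ln(133,000/20,299.9) = 3355.0 × ln(6.552) = 3355.0 × 1.8797 ≈ 6307 m/s.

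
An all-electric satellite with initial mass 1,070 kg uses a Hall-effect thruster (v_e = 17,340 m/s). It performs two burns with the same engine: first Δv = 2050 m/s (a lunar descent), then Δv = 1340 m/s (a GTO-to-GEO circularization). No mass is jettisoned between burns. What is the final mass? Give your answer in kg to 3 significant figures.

final mass ≈ 880 kg

After the first burn: m = 1070 × exp(−2050/17340.0) = 1070 × 0.88850 = 950.695 kg.
After the second burn: m = 950.695 × exp(−1340/17340.0) = 950.695 × 0.92563 = 879.992 kg.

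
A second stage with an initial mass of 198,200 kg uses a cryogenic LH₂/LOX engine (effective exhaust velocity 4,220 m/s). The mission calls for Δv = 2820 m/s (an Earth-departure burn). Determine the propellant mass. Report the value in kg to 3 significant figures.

propellant mass ≈ 96600 kg

Rocket equation: m₀/m_f = exp(Δv / v_e) = exp(2820 / 4220.0) = exp(0.6682) = 1.9508.
m_f = 198,200 / 1.9508 = 101,599 kg, so propellant = m₀ − m_f = 198,200 − 101,599 = 96,601 kg.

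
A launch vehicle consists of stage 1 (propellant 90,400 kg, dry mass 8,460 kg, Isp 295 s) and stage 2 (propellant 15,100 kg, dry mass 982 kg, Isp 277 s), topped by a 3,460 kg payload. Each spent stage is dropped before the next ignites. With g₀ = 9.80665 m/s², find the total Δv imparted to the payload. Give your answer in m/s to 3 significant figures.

Δv ≈ 8200 m/s

Ignition mass of stage 1 = 90,400+8,460 + 15,100+982 + 3,460 = 118,402 kg.
Stage 1: m₀ = 118,402 kg, m_f = 118,402 − 90,400 = 28,002 kg; Δv = 295×9.80665×ln(4.228) = 2893.0×1.4418 ≈ 4171 m/s.
Stage 2: m₀ = 19,542 kg, m_f = 19,542 − 15,100 = 4,442 kg; Δv = 277×9.80665×ln(4.399) = 2716.4×1.4815 ≈ 4024 m/s.
Total Δv = 4171 + 4024 = 8195 m/s.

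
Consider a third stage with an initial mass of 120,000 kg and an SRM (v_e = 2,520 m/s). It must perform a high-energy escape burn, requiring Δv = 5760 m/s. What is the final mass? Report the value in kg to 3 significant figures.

Using Δv = v_e ln(m₀/m_f): m₀/m_f = exp(Δv / v_e) = exp(5760 / 2520.0) = exp(2.2857) = 9.8327.
m_f = m₀ / 9.8327 = 120,000 / 9.8327 = 12,204.2 kg.

final mass ≈ 12200 kg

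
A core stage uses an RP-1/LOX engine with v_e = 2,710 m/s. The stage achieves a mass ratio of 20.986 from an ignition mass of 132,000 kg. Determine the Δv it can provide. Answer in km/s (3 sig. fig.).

Using Δv = v_e ln(m₀/m_f): Δv = v_e · ln(20.986) = 2710.0 × 3.0439 ≈ 8248.8 m/s.

Δv ≈ 8.25 km/s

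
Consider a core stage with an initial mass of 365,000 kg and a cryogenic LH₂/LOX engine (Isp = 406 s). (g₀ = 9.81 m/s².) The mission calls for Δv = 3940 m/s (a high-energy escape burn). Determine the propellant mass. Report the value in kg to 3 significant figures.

propellant mass ≈ 229000 kg

v_e = Isp · g₀ = 406 × 9.81 = 3982.9 m/s.
Using Δv = v_e ln(m₀/m_f): m₀/m_f = exp(Δv / v_e) = exp(3940 / 3982.9) = exp(0.9892) = 2.6892.
m_f = 365,000 / 2.6892 = 135,728 kg, so propellant = m₀ − m_f = 365,000 − 135,728 = 229,272 kg.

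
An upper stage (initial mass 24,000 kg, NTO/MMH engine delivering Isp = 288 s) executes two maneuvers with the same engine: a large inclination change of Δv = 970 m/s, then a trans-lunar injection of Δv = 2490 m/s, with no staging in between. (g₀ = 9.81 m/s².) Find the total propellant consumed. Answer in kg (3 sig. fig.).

total propellant consumed ≈ 16900 kg

v_e = Isp · g₀ = 288 × 9.81 = 2825.3 m/s.
After the first burn: m = 24000 × exp(−970/2825.3) = 24000 × 0.70940 = 17,025.6 kg.
After the second burn: m = 17,025.6 × exp(−2490/2825.3) = 17,025.6 × 0.41423 = 7,052.51 kg.
Total propellant = m₀ − m_final = 24000 − 7,052.51 = 16,947.49 kg.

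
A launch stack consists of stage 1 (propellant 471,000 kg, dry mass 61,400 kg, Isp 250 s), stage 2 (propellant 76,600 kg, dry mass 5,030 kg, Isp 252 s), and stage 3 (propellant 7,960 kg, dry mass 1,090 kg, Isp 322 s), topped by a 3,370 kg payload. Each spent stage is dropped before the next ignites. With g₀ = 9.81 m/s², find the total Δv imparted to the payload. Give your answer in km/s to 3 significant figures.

Ignition mass of stage 1 = 471,000+61,400 + 76,600+5,030 + 7,960+1,090 + 3,370 = 626,450 kg.
Stage 1: m₀ = 626,450 kg, m_f = 626,450 − 471,000 = 155,450 kg; Δv = 250×9.81×ln(4.03) = 2452.5×1.3937 ≈ 3418 m/s.
Stage 2: m₀ = 94,050 kg, m_f = 94,050 − 76,600 = 17,450 kg; Δv = 252×9.81×ln(5.39) = 2472.1×1.6845 ≈ 4164 m/s.
Stage 3: m₀ = 12,420 kg, m_f = 12,420 − 7,960 = 4,460 kg; Δv = 322×9.81×ln(2.785) = 3158.8×1.0242 ≈ 3235 m/s.
Total Δv = 3418 + 4164 + 3235 = 10817 m/s.

Δv ≈ 10.8 km/s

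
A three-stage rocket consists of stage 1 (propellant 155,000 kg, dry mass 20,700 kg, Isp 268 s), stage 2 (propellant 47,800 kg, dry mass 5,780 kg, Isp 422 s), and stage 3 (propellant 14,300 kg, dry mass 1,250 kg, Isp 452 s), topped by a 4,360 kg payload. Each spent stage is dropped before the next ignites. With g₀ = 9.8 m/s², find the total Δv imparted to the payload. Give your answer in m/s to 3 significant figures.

Δv ≈ 12500 m/s

Ignition mass of stage 1 = 155,000+20,700 + 47,800+5,780 + 14,300+1,250 + 4,360 = 249,190 kg.
Stage 1: m₀ = 249,190 kg, m_f = 249,190 − 155,000 = 94,190 kg; Δv = 268×9.8×ln(2.646) = 2626.4×0.9729 ≈ 2555 m/s.
Stage 2: m₀ = 73,490 kg, m_f = 73,490 − 47,800 = 25,690 kg; Δv = 422×9.8×ln(2.861) = 4135.6×1.0510 ≈ 4347 m/s.
Stage 3: m₀ = 19,910 kg, m_f = 19,910 − 14,300 = 5,610 kg; Δv = 452×9.8×ln(3.549) = 4429.6×1.2667 ≈ 5611 m/s.
Total Δv = 2555 + 4347 + 5611 = 12513 m/s.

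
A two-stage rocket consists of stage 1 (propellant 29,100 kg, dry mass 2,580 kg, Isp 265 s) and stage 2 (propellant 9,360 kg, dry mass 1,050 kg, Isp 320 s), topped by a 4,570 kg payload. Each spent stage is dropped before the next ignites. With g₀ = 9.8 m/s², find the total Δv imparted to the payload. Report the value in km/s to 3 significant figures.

Δv ≈ 5.61 km/s

Ignition mass of stage 1 = 29,100+2,580 + 9,360+1,050 + 4,570 = 46,660 kg.
Stage 1: m₀ = 46,660 kg, m_f = 46,660 − 29,100 = 17,560 kg; Δv = 265×9.8×ln(2.657) = 2597.0×0.9773 ≈ 2538 m/s.
Stage 2: m₀ = 14,980 kg, m_f = 14,980 − 9,360 = 5,620 kg; Δv = 320×9.8×ln(2.665) = 3136.0×0.9804 ≈ 3074 m/s.
Total Δv = 2538 + 3074 = 5612 m/s.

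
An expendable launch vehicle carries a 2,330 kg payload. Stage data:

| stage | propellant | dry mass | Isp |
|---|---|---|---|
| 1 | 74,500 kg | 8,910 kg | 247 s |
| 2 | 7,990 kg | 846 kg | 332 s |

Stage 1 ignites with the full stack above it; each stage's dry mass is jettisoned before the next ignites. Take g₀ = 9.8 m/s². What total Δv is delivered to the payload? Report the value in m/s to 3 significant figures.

Ignition mass of stage 1 = 74,500+8,910 + 7,990+846 + 2,330 = 94,576 kg.
Stage 1: m₀ = 94,576 kg, m_f = 94,576 − 74,500 = 20,076 kg; Δv = 247×9.8×ln(4.711) = 2420.6×1.5499 ≈ 3752 m/s.
Stage 2: m₀ = 11,166 kg, m_f = 11,166 − 7,990 = 3,176 kg; Δv = 332×9.8×ln(3.516) = 3253.6×1.2573 ≈ 4091 m/s.
Total Δv = 3752 + 4091 = 7843 m/s.

Δv ≈ 7840 m/s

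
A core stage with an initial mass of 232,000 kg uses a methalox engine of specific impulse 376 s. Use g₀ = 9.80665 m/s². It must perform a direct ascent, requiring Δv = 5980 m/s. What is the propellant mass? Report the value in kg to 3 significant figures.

propellant mass ≈ 186000 kg

v_e = Isp · g₀ = 376 × 9.80665 = 3687.3 m/s.
Rocket equation: m₀/m_f = exp(Δv / v_e) = exp(5980 / 3687.3) = exp(1.6218) = 5.0621.
m_f = 232,000 / 5.0621 = 45,830.8 kg, so propellant = m₀ − m_f = 232,000 − 45,830.8 = 186,169.2 kg.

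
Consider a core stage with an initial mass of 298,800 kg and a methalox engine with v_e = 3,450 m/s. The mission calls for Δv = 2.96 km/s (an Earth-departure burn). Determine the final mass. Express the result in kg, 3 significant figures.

m₀/m_f = exp(Δv / v_e) = exp(2960 / 3450.0) = exp(0.8580) = 2.3584.
m_f = m₀ / 2.3584 = 298,800 / 2.3584 = 126,696 kg.

final mass ≈ 127000 kg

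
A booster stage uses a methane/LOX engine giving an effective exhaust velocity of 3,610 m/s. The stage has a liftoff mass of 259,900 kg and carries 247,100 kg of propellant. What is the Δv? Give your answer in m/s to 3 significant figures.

m_f = m₀ − m_prop = 259,900 − 247,100 = 12,800 kg.
Δv = v_e · ln(m₀/m_f) = 3610.0 × ln(20.3) = 3610.0 × 3.0109 ≈ 10869.2 m/s.

Δv ≈ 10900 m/s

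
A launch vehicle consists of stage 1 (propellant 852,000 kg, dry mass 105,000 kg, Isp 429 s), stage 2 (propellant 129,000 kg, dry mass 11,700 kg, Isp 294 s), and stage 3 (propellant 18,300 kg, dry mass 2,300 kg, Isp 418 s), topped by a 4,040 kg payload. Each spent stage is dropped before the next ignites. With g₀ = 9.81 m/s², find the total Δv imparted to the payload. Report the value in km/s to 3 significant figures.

Ignition mass of stage 1 = 852,000+105,000 + 129,000+11,700 + 18,300+2,300 + 4,040 = 1,122,340 kg.
Stage 1: m₀ = 1,122,340 kg, m_f = 1,122,340 − 852,000 = 270,340 kg; Δv = 429×9.81×ln(4.152) = 4208.5×1.4235 ≈ 5991 m/s.
Stage 2: m₀ = 165,340 kg, m_f = 165,340 − 129,000 = 36,340 kg; Δv = 294×9.81×ln(4.55) = 2884.1×1.5151 ≈ 4370 m/s.
Stage 3: m₀ = 24,640 kg, m_f = 24,640 − 18,300 = 6,340 kg; Δv = 418×9.81×ln(3.886) = 4100.6×1.3575 ≈ 5567 m/s.
Total Δv = 5991 + 4370 + 5567 = 15928 m/s.

Δv ≈ 15.9 km/s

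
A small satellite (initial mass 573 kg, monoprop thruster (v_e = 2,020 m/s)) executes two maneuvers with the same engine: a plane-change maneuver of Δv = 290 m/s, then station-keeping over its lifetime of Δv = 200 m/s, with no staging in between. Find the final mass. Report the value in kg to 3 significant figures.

After the first burn: m = 573 × exp(−290/2020.0) = 573 × 0.86627 = 496.373 kg.
After the second burn: m = 496.373 × exp(−200/2020.0) = 496.373 × 0.90573 = 449.58 kg.

final mass ≈ 450 kg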